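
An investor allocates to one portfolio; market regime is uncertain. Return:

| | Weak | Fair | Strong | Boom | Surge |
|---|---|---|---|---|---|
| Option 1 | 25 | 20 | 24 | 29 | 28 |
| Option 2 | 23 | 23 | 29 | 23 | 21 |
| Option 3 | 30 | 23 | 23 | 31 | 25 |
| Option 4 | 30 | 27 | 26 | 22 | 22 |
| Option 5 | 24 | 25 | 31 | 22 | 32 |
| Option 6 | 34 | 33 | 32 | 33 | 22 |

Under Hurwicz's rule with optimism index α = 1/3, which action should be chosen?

Option 1: 1/3·29 + 2/3·20 = 23
Option 2: 1/3·29 + 2/3·21 = 71/3
Option 3: 1/3·31 + 2/3·23 = 77/3
Option 4: 1/3·30 + 2/3·22 = 74/3
Option 5: 1/3·32 + 2/3·22 = 76/3
Option 6: 1/3·34 + 2/3·22 = 26
Highest Hurwicz score = 26 → Option 6.

Option 6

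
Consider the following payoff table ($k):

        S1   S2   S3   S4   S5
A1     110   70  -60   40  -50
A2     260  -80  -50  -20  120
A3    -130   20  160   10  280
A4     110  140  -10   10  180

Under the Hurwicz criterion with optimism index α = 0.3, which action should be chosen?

A4

A1: 0.3·110 + 0.7·(-60) = -9
A2: 0.3·260 + 0.7·(-80) = 22
A3: 0.3·280 + 0.7·(-130) = -7
A4: 0.3·180 + 0.7·(-10) = 47
Highest Hurwicz score = 47 → A4.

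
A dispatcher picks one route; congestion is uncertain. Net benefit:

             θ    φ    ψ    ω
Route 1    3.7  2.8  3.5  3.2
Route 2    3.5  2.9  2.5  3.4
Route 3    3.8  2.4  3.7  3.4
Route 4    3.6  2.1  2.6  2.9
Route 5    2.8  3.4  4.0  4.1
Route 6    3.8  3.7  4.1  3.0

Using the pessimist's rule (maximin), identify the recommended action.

Route 6

Row minima: Route 1=2.8, Route 2=2.5, Route 3=2.4, Route 4=2.1, Route 5=2.8, Route 6=3.0
Best worst-case = 3.0 → Route 6.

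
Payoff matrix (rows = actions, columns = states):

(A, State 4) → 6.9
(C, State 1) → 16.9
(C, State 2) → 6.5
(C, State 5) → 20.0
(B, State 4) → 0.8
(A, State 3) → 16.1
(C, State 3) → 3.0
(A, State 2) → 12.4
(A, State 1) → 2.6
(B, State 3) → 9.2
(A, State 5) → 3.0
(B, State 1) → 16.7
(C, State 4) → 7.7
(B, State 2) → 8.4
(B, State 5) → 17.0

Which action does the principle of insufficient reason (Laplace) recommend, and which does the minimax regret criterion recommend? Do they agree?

Row averages: A=8.2, B=10.42, C=10.82
Highest average = 10.82 → C.
Column bests: State 1=16.9, State 2=12.4, State 3=16.1, State 4=7.7, State 5=20.0.
A regrets: 14.3, 0.0, 0.0, 0.8, 17.0 → max 17.0
B regrets: 0.2, 4.0, 6.9, 6.9, 3.0 → max 6.9
C regrets: 0.0, 5.9, 13.1, 0.0, 0.0 → max 13.1
Smallest max regret = 6.9 → B.

laplace → C; minimax regret → B (disagree)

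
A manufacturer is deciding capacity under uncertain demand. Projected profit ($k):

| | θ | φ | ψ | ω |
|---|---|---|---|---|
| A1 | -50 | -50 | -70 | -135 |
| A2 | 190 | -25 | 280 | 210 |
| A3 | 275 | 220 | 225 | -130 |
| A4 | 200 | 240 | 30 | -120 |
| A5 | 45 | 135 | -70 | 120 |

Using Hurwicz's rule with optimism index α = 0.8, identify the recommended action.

A2

A1: 0.8·(-50) + 0.2·(-135) = -67
A2: 0.8·280 + 0.2·(-25) = 219
A3: 0.8·275 + 0.2·(-130) = 194
A4: 0.8·240 + 0.2·(-120) = 168
A5: 0.8·135 + 0.2·(-70) = 94
Highest Hurwicz score = 219 → A2.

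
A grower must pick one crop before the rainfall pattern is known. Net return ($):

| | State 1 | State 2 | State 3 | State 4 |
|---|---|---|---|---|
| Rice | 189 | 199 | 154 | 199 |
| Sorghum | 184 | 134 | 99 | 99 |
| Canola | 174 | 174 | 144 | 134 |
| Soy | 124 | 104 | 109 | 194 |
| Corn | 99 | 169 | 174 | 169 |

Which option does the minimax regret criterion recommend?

Column bests: State 1=189, State 2=199, State 3=174, State 4=199.
Rice regrets: 0, 0, 20, 0 → max 20
Sorghum regrets: 5, 65, 75, 100 → max 100
Canola regrets: 15, 25, 30, 65 → max 65
Soy regrets: 65, 95, 65, 5 → max 95
Corn regrets: 90, 30, 0, 30 → max 90
Smallest max regret = 20 → Rice.

Rice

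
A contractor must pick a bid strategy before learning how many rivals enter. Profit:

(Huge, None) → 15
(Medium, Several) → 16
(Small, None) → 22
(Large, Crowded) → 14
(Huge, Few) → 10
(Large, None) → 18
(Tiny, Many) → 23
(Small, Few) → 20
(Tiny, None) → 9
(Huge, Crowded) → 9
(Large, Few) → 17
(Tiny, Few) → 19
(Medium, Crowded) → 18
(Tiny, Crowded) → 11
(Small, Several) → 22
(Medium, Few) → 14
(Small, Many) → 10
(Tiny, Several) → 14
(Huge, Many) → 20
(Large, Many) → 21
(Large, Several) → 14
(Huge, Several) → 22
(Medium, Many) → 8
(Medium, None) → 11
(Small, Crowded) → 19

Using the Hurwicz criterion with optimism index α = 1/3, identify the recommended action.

Large

Tiny: 1/3·23 + 2/3·9 = 41/3
Small: 1/3·22 + 2/3·10 = 14
Medium: 1/3·18 + 2/3·8 = 34/3
Large: 1/3·21 + 2/3·14 = 49/3
Huge: 1/3·22 + 2/3·9 = 40/3
Highest Hurwicz score = 49/3 → Large.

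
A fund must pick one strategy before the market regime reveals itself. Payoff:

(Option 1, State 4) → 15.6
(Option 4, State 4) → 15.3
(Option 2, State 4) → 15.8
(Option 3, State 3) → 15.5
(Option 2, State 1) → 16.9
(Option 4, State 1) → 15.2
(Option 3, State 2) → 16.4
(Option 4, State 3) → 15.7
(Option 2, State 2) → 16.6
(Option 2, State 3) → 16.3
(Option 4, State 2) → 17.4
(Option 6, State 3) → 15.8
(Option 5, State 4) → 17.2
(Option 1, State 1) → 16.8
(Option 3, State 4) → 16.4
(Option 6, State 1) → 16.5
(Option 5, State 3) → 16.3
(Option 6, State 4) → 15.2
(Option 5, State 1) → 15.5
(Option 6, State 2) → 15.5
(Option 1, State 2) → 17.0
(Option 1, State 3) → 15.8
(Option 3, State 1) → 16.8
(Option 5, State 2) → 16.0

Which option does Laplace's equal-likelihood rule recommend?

Row averages: Option 1=16.3, Option 2=16.4, Option 3=16.275, Option 4=15.9, Option 5=16.25, Option 6=15.75
Highest average = 16.4 → Option 2.

Option 2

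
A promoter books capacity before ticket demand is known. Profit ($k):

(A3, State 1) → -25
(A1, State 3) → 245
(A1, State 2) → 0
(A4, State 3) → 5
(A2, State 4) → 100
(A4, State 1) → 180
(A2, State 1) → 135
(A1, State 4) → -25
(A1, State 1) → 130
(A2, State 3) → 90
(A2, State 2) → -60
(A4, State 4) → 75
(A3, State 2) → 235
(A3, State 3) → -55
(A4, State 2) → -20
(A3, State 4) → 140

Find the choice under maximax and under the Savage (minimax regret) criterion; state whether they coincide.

Row maxima: A1=245, A2=135, A3=235, A4=180
Best best-case = 245 → A1.
Column bests: State 1=180, State 2=235, State 3=245, State 4=140.
A1 regrets: 50, 235, 0, 165 → max 235
A2 regrets: 45, 295, 155, 40 → max 295
A3 regrets: 205, 0, 300, 0 → max 300
A4 regrets: 0, 255, 240, 65 → max 255
Smallest max regret = 235 → A1.

maximax → A1; minimax regret → A1 (agree)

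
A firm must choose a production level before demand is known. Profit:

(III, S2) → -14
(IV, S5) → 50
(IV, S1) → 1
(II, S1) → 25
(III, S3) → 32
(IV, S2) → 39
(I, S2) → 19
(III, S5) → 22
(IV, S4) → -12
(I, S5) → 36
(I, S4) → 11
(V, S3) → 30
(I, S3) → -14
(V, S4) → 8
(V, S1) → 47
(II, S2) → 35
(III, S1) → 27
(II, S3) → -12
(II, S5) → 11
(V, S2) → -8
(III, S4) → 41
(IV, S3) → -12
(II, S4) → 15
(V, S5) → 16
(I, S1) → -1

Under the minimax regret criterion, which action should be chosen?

Column bests: S1=47, S2=39, S3=32, S4=41, S5=50.
I regrets: 48, 20, 46, 30, 14 → max 48
II regrets: 22, 4, 44, 26, 39 → max 44
III regrets: 20, 53, 0, 0, 28 → max 53
IV regrets: 46, 0, 44, 53, 0 → max 53
V regrets: 0, 47, 2, 33, 34 → max 47
Smallest max regret = 44 → II.

II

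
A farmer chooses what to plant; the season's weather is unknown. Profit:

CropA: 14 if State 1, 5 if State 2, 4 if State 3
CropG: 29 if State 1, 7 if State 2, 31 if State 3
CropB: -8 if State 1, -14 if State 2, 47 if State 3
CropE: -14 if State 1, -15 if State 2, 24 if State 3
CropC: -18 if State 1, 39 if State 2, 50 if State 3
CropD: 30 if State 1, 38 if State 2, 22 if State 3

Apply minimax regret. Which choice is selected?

Column bests: State 1=30, State 2=39, State 3=50.
CropA regrets: 16, 34, 46 → max 46
CropG regrets: 1, 32, 19 → max 32
CropB regrets: 38, 53, 3 → max 53
CropE regrets: 44, 54, 26 → max 54
CropC regrets: 48, 0, 0 → max 48
CropD regrets: 0, 1, 28 → max 28
Smallest max regret = 28 → CropD.

CropD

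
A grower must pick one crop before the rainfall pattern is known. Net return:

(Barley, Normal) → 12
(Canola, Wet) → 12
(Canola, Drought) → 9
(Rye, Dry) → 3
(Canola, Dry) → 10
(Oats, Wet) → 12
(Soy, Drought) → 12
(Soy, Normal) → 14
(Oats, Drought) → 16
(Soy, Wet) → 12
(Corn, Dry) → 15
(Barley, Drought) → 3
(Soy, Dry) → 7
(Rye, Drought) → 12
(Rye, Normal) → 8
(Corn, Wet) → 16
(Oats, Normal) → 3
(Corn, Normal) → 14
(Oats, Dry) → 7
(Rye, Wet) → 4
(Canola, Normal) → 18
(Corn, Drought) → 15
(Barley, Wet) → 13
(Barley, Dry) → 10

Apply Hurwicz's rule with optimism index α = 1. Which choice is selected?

Barley: 1·13 + 0·3 = 13
Soy: 1·14 + 0·7 = 14
Oats: 1·16 + 0·3 = 16
Rye: 1·12 + 0·3 = 12
Canola: 1·18 + 0·9 = 18
Corn: 1·16 + 0·14 = 16
Highest Hurwicz score = 18 → Canola.

Canola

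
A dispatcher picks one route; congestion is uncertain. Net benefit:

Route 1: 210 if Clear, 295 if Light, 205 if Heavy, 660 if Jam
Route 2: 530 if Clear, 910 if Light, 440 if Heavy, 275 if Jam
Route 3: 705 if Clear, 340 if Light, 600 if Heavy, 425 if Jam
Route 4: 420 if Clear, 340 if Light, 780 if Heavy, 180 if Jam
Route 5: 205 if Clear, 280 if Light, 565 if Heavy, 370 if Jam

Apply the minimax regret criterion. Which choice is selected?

Route 2

Column bests: Clear=705, Light=910, Heavy=780, Jam=660.
Route 1 regrets: 495, 615, 575, 0 → max 615
Route 2 regrets: 175, 0, 340, 385 → max 385
Route 3 regrets: 0, 570, 180, 235 → max 570
Route 4 regrets: 285, 570, 0, 480 → max 570
Route 5 regrets: 500, 630, 215, 290 → max 630
Smallest max regret = 385 → Route 2.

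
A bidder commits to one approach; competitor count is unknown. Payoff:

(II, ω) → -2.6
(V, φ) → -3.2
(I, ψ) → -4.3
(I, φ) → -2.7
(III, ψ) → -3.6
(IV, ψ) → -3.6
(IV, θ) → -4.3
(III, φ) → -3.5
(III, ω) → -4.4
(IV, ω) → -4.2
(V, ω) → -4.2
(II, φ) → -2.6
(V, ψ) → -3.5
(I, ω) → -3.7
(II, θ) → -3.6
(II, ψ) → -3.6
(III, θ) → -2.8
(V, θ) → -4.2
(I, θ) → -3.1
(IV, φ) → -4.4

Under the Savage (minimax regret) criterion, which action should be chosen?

Column bests: θ=-2.8, φ=-2.6, ψ=-3.5, ω=-2.6.
I regrets: 0.3, 0.1, 0.8, 1.1 → max 1.1
II regrets: 0.8, 0.0, 0.1, 0.0 → max 0.8
III regrets: 0.0, 0.9, 0.1, 1.8 → max 1.8
IV regrets: 1.5, 1.8, 0.1, 1.6 → max 1.8
V regrets: 1.4, 0.6, 0.0, 1.6 → max 1.6
Smallest max regret = 0.8 → II.

II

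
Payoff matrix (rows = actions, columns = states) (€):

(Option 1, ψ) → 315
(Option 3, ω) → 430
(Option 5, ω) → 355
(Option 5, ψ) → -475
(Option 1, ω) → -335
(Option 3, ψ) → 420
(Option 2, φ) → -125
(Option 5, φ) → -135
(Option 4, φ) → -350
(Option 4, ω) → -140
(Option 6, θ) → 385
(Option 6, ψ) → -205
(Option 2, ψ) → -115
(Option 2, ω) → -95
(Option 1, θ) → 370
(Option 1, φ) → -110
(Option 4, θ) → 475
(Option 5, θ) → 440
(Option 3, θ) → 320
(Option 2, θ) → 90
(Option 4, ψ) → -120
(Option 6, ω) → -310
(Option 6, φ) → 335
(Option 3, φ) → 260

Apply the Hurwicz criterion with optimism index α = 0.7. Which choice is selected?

Option 3

Option 1: 0.7·370 + 0.3·(-335) = 158.5
Option 2: 0.7·90 + 0.3·(-125) = 25.5
Option 3: 0.7·430 + 0.3·260 = 379
Option 4: 0.7·475 + 0.3·(-350) = 227.5
Option 5: 0.7·440 + 0.3·(-475) = 165.5
Option 6: 0.7·385 + 0.3·(-310) = 176.5
Highest Hurwicz score = 379 → Option 3.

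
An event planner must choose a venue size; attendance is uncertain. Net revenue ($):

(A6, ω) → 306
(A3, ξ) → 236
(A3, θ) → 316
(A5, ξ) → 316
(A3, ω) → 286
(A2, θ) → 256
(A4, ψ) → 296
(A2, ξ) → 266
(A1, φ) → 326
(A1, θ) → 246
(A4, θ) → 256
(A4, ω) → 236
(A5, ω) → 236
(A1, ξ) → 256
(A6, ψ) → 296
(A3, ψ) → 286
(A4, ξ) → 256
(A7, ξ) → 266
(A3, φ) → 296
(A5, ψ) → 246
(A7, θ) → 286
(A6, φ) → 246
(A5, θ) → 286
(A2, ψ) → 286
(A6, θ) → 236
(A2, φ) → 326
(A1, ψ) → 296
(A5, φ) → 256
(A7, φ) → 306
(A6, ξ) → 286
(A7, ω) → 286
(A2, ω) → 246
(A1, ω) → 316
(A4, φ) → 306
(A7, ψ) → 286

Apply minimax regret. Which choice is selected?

A7

Column bests: θ=316, φ=326, ψ=296, ω=316, ξ=316.
A1 regrets: 70, 0, 0, 0, 60 → max 70
A2 regrets: 60, 0, 10, 70, 50 → max 70
A3 regrets: 0, 30, 10, 30, 80 → max 80
A4 regrets: 60, 20, 0, 80, 60 → max 80
A5 regrets: 30, 70, 50, 80, 0 → max 80
A6 regrets: 80, 80, 0, 10, 30 → max 80
A7 regrets: 30, 20, 10, 30, 50 → max 50
Smallest max regret = 50 → A7.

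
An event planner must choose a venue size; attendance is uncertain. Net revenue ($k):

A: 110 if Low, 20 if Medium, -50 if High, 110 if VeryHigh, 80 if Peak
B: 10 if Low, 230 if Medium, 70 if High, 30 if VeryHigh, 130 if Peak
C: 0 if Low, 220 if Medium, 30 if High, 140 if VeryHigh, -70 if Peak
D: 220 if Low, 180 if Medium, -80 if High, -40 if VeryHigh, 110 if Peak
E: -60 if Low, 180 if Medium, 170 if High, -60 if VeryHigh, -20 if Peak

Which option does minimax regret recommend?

Column bests: Low=220, Medium=230, High=170, VeryHigh=140, Peak=130.
A regrets: 110, 210, 220, 30, 50 → max 220
B regrets: 210, 0, 100, 110, 0 → max 210
C regrets: 220, 10, 140, 0, 200 → max 220
D regrets: 0, 50, 250, 180, 20 → max 250
E regrets: 280, 50, 0, 200, 150 → max 280
Smallest max regret = 210 → B.

B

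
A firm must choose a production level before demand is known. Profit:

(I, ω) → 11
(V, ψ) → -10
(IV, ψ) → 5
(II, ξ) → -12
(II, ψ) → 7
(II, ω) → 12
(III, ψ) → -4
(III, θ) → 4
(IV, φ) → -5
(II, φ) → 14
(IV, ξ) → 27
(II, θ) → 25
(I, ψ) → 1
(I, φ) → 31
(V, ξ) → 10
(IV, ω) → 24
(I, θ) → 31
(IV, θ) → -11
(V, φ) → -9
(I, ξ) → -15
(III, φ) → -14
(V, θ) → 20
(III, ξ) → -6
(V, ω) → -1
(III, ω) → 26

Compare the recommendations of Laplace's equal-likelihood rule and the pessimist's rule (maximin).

Row averages: I=11.8, II=9.2, III=1.2, IV=8, V=2
Highest average = 11.8 → I.
Row minima: I=-15, II=-12, III=-14, IV=-11, V=-10
Best worst-case = -10 → V.

laplace → I; maximin → V (disagree)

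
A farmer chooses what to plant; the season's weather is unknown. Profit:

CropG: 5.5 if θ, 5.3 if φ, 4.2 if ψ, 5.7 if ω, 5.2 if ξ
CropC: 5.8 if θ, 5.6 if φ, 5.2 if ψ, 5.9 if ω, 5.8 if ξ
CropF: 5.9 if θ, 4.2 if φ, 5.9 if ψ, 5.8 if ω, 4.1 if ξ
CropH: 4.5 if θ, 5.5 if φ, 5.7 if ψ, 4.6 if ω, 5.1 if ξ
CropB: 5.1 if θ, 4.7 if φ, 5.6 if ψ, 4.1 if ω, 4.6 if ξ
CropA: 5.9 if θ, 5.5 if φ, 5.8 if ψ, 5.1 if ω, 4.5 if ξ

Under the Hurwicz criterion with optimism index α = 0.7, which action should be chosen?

CropC

CropG: 0.7·5.7 + 0.3·4.2 = 5.25
CropC: 0.7·5.9 + 0.3·5.2 = 5.69
CropF: 0.7·5.9 + 0.3·4.1 = 5.36
CropH: 0.7·5.7 + 0.3·4.5 = 5.34
CropB: 0.7·5.6 + 0.3·4.1 = 5.15
CropA: 0.7·5.9 + 0.3·4.5 = 5.48
Highest Hurwicz score = 5.69 → CropC.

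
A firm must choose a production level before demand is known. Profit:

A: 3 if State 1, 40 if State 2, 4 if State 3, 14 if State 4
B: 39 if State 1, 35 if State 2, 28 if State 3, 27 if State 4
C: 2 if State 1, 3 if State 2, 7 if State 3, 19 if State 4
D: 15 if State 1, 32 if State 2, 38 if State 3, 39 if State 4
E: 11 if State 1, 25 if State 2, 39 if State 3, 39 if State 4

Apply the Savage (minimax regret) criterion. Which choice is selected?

B

Column bests: State 1=39, State 2=40, State 3=39, State 4=39.
A regrets: 36, 0, 35, 25 → max 36
B regrets: 0, 5, 11, 12 → max 12
C regrets: 37, 37, 32, 20 → max 37
D regrets: 24, 8, 1, 0 → max 24
E regrets: 28, 15, 0, 0 → max 28
Smallest max regret = 12 → B.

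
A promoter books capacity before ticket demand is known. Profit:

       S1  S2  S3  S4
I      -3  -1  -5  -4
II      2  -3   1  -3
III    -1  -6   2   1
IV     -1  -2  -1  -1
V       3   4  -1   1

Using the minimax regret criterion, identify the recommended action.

Column bests: S1=3, S2=4, S3=2, S4=1.
I regrets: 6, 5, 7, 5 → max 7
II regrets: 1, 7, 1, 4 → max 7
III regrets: 4, 10, 0, 0 → max 10
IV regrets: 4, 6, 3, 2 → max 6
V regrets: 0, 0, 3, 0 → max 3
Smallest max regret = 3 → V.

V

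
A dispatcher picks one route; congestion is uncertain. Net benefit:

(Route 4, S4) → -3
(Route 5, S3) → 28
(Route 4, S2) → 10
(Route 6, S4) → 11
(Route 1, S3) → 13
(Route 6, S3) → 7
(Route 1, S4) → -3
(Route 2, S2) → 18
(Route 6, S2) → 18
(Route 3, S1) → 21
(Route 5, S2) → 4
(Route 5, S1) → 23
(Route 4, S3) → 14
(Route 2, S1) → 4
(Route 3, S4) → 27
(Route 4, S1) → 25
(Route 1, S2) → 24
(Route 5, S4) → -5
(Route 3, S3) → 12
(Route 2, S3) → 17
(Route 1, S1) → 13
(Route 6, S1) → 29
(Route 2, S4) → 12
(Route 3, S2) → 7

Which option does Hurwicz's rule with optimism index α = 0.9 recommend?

Route 1: 0.9·24 + 0.1·(-3) = 21.3
Route 2: 0.9·18 + 0.1·4 = 16.6
Route 3: 0.9·27 + 0.1·7 = 25
Route 4: 0.9·25 + 0.1·(-3) = 22.2
Route 5: 0.9·28 + 0.1·(-5) = 24.7
Route 6: 0.9·29 + 0.1·7 = 26.8
Highest Hurwicz score = 26.8 → Route 6.

Route 6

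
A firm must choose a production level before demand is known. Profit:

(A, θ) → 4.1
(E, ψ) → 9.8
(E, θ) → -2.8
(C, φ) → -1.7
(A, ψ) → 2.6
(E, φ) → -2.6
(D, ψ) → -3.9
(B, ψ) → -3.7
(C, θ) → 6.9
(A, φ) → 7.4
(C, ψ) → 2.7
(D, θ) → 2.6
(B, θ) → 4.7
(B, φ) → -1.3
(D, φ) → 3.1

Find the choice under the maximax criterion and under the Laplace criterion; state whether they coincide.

Row maxima: A=7.4, B=4.7, C=6.9, D=3.1, E=9.8
Best best-case = 9.8 → E.
Row averages: A=4.7, B=-0.1, C=79/30, D=0.6, E=22/15
Highest average = 4.7 → A.

maximax → E; laplace → A (disagree)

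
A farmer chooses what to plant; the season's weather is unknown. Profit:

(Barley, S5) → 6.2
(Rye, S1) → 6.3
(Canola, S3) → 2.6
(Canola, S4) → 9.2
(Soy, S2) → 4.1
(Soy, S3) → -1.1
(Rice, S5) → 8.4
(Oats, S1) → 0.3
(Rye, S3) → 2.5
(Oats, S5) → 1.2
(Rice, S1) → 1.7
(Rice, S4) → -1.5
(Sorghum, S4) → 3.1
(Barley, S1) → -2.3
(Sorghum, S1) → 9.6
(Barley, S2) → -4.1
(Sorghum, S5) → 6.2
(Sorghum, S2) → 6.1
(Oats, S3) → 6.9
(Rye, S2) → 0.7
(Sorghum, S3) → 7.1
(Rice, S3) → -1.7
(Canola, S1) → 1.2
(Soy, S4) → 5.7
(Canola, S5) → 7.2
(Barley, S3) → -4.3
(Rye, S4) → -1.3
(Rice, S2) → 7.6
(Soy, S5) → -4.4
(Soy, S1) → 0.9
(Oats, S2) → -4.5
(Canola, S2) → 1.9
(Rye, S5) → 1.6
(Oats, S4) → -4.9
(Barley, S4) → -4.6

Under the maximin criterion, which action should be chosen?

Sorghum

Row minima: Soy=-4.4, Rye=-1.3, Sorghum=3.1, Canola=1.2, Barley=-4.6, Oats=-4.9, Rice=-1.7
Best worst-case = 3.1 → Sorghum.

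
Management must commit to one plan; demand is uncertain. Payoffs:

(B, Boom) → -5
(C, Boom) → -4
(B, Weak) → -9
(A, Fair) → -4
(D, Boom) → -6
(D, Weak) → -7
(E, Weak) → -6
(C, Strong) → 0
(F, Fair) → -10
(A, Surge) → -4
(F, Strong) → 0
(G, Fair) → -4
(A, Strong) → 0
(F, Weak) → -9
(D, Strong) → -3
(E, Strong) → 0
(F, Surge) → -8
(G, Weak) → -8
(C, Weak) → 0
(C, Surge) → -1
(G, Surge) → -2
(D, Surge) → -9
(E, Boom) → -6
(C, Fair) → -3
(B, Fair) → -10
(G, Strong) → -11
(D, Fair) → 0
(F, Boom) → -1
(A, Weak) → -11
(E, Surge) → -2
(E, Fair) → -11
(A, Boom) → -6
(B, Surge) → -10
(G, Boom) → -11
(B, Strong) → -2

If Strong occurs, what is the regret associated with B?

Best payoff under Strong is 0.
Regret = 0 − (-2) = 2.

2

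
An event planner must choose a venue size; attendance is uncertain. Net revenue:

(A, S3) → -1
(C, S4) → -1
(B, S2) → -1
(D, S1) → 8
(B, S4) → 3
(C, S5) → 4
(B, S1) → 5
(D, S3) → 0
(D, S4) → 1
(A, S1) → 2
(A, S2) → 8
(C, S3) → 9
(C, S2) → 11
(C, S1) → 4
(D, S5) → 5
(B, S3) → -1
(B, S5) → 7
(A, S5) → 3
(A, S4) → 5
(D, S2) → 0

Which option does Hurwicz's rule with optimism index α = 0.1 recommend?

A: 0.1·8 + 0.9·(-1) = -0.1
B: 0.1·7 + 0.9·(-1) = -0.2
C: 0.1·11 + 0.9·(-1) = 0.2
D: 0.1·8 + 0.9·0 = 0.8
Highest Hurwicz score = 0.8 → D.

D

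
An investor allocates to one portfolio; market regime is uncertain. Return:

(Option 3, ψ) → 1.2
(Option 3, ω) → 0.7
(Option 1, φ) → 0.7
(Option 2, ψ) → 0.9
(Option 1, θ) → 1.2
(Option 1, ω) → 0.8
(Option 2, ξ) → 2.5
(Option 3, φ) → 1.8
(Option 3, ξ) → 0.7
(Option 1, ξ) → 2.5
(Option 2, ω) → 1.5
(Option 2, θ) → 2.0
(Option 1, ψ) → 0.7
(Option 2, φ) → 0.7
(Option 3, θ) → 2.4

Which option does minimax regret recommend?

Option 2

Column bests: θ=2.4, φ=1.8, ψ=1.2, ω=1.5, ξ=2.5.
Option 1 regrets: 1.2, 1.1, 0.5, 0.7, 0.0 → max 1.2
Option 2 regrets: 0.4, 1.1, 0.3, 0.0, 0.0 → max 1.1
Option 3 regrets: 0.0, 0.0, 0.0, 0.8, 1.8 → max 1.8
Smallest max regret = 1.1 → Option 2.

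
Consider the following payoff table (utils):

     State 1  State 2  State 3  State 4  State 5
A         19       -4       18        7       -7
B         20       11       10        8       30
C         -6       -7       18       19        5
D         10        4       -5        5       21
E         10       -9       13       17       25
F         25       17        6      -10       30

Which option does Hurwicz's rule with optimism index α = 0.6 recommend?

A: 0.6·19 + 0.4·(-7) = 8.6
B: 0.6·30 + 0.4·8 = 21.2
C: 0.6·19 + 0.4·(-7) = 8.6
D: 0.6·21 + 0.4·(-5) = 10.6
E: 0.6·25 + 0.4·(-9) = 11.4
F: 0.6·30 + 0.4·(-10) = 14
Highest Hurwicz score = 21.2 → B.

B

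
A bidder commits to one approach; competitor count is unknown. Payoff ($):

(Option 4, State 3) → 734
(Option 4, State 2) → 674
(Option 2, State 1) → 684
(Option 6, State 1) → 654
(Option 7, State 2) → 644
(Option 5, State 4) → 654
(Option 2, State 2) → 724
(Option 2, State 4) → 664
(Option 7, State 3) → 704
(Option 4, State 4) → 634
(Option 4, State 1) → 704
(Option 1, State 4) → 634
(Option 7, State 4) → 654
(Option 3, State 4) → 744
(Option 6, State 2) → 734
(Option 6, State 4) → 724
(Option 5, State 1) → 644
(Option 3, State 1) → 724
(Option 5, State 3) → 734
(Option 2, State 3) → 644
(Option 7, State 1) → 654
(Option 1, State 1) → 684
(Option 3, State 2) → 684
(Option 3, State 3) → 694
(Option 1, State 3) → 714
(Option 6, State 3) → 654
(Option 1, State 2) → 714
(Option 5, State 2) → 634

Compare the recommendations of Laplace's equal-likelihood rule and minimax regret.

Row averages: Option 1=686.5, Option 2=679, Option 3=711.5, Option 4=686.5, Option 5=666.5, Option 6=691.5, Option 7=664
Highest average = 711.5 → Option 3.
Column bests: State 1=724, State 2=734, State 3=734, State 4=744.
Option 1 regrets: 40, 20, 20, 110 → max 110
Option 2 regrets: 40, 10, 90, 80 → max 90
Option 3 regrets: 0, 50, 40, 0 → max 50
Option 4 regrets: 20, 60, 0, 110 → max 110
Option 5 regrets: 80, 100, 0, 90 → max 100
Option 6 regrets: 70, 0, 80, 20 → max 80
Option 7 regrets: 70, 90, 30, 90 → max 90
Smallest max regret = 50 → Option 3.

laplace → Option 3; minimax regret → Option 3 (agree)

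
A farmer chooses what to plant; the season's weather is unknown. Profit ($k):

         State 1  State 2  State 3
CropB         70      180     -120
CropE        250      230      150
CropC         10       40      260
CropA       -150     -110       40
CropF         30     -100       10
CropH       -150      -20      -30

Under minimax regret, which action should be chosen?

CropE

Column bests: State 1=250, State 2=230, State 3=260.
CropB regrets: 180, 50, 380 → max 380
CropE regrets: 0, 0, 110 → max 110
CropC regrets: 240, 190, 0 → max 240
CropA regrets: 400, 340, 220 → max 400
CropF regrets: 220, 330, 250 → max 330
CropH regrets: 400, 250, 290 → max 400
Smallest max regret = 110 → CropE.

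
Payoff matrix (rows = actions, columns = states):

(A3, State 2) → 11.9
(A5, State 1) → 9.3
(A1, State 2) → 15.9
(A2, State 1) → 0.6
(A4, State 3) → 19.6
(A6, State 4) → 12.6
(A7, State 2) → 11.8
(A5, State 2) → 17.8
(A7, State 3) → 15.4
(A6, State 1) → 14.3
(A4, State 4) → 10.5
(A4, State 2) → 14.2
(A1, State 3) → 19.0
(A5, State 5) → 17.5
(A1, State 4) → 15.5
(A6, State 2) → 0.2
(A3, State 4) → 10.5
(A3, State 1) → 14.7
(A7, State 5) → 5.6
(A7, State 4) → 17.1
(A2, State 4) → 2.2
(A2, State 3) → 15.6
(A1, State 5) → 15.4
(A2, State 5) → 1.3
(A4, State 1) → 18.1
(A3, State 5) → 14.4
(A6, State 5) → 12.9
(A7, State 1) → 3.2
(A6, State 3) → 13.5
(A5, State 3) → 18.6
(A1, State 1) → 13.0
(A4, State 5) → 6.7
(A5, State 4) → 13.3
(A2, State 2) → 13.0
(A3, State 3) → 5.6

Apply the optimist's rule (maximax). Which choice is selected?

Row maxima: A1=19.0, A2=15.6, A3=14.7, A4=19.6, A5=18.6, A6=14.3, A7=17.1
Best best-case = 19.6 → A4.

A4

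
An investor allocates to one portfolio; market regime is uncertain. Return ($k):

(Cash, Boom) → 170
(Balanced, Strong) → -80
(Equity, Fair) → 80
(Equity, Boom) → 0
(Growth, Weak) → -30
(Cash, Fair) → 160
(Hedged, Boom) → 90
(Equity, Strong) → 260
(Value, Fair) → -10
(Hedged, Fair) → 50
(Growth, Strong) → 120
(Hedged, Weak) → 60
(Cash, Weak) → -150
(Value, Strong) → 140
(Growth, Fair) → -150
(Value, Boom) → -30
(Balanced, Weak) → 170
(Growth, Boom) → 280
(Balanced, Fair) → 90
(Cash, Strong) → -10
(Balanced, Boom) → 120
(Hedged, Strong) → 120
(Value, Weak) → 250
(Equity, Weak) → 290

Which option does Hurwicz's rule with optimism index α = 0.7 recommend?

Value: 0.7·250 + 0.3·(-30) = 166
Hedged: 0.7·120 + 0.3·50 = 99
Balanced: 0.7·170 + 0.3·(-80) = 95
Equity: 0.7·290 + 0.3·0 = 203
Cash: 0.7·170 + 0.3·(-150) = 74
Growth: 0.7·280 + 0.3·(-150) = 151
Highest Hurwicz score = 203 → Equity.

Equity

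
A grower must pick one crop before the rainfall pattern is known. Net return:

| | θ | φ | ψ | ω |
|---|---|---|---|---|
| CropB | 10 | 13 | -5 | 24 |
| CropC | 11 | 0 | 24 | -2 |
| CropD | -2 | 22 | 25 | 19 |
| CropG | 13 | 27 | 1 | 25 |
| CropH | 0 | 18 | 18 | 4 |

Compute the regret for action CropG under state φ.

0

Best payoff under φ is 27.
Regret = 27 − 27 = 0.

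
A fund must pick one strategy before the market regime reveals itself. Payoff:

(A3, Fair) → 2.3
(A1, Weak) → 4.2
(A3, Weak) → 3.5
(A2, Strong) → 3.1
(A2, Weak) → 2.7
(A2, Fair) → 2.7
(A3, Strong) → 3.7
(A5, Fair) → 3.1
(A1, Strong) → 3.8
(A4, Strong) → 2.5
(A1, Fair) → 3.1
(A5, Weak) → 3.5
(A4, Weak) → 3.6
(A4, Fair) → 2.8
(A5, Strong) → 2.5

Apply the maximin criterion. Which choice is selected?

A1

Row minima: A1=3.1, A2=2.7, A3=2.3, A4=2.5, A5=2.5
Best worst-case = 3.1 → A1.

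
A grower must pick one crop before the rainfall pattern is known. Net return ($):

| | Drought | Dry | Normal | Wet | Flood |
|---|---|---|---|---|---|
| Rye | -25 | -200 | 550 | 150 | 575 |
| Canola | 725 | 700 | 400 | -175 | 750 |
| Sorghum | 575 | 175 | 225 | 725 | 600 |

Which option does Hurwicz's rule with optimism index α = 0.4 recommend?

Rye: 0.4·575 + 0.6·(-200) = 110
Canola: 0.4·750 + 0.6·(-175) = 195
Sorghum: 0.4·725 + 0.6·175 = 395
Highest Hurwicz score = 395 → Sorghum.

Sorghum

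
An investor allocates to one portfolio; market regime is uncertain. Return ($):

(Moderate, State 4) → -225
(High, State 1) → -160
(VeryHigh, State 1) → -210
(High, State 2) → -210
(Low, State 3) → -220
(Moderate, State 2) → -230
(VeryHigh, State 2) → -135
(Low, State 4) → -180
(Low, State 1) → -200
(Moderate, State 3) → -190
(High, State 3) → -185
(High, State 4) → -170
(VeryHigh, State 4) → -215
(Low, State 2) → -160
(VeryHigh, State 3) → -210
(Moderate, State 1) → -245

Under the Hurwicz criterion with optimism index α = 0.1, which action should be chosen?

High

Low: 0.1·(-160) + 0.9·(-220) = -214
Moderate: 0.1·(-190) + 0.9·(-245) = -239.5
High: 0.1·(-160) + 0.9·(-210) = -205
VeryHigh: 0.1·(-135) + 0.9·(-215) = -207
Highest Hurwicz score = -205 → High.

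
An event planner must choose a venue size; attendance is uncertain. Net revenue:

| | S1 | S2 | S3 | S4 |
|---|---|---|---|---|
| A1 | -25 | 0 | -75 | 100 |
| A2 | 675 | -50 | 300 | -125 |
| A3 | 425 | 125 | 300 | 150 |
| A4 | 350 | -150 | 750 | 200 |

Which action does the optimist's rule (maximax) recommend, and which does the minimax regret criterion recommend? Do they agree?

maximax → A4; minimax regret → A4 (agree)

Row maxima: A1=100, A2=675, A3=425, A4=750
Best best-case = 750 → A4.
Column bests: S1=675, S2=125, S3=750, S4=200.
A1 regrets: 700, 125, 825, 100 → max 825
A2 regrets: 0, 175, 450, 325 → max 450
A3 regrets: 250, 0, 450, 50 → max 450
A4 regrets: 325, 275, 0, 0 → max 325
Smallest max regret = 325 → A4.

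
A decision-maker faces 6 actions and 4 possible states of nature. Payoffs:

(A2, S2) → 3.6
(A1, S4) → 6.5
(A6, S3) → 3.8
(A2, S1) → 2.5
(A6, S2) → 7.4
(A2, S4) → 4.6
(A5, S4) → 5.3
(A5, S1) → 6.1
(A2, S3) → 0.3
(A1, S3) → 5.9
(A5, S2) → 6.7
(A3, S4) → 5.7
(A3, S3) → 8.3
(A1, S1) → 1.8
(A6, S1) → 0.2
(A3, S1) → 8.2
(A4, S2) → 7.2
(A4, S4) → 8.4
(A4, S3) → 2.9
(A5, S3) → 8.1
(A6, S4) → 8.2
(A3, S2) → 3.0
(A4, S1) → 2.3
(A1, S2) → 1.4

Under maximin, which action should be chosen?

A5

Row minima: A1=1.4, A2=0.3, A3=3.0, A4=2.3, A5=5.3, A6=0.2
Best worst-case = 5.3 → A5.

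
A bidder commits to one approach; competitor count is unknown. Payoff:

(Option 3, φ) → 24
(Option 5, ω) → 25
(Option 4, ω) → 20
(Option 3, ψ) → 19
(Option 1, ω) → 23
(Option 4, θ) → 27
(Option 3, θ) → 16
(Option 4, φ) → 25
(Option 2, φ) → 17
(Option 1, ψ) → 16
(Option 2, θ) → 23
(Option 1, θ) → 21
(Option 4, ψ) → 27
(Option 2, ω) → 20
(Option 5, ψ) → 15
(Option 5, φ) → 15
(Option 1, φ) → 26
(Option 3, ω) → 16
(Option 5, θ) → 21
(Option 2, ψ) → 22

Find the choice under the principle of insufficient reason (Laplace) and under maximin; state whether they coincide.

laplace → Option 4; maximin → Option 4 (agree)

Row averages: Option 1=21.5, Option 2=20.5, Option 3=18.75, Option 4=24.75, Option 5=19
Highest average = 24.75 → Option 4.
Row minima: Option 1=16, Option 2=17, Option 3=16, Option 4=20, Option 5=15
Best worst-case = 20 → Option 4.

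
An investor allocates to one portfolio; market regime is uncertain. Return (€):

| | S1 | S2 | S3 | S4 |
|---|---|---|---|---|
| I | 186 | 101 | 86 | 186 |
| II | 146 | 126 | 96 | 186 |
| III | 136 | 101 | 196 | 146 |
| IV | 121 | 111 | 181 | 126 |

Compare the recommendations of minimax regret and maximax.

minimax regret → III; maximax → III (agree)

Column bests: S1=186, S2=126, S3=196, S4=186.
I regrets: 0, 25, 110, 0 → max 110
II regrets: 40, 0, 100, 0 → max 100
III regrets: 50, 25, 0, 40 → max 50
IV regrets: 65, 15, 15, 60 → max 65
Smallest max regret = 50 → III.
Row maxima: I=186, II=186, III=196, IV=181
Best best-case = 196 → III.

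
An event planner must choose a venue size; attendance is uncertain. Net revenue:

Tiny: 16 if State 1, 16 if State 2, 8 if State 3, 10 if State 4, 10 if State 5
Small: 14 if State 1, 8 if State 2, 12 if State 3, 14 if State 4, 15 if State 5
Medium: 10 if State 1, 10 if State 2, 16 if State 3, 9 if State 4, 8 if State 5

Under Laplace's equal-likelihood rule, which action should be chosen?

Small

Row averages: Tiny=12, Small=12.6, Medium=10.6
Highest average = 12.6 → Small.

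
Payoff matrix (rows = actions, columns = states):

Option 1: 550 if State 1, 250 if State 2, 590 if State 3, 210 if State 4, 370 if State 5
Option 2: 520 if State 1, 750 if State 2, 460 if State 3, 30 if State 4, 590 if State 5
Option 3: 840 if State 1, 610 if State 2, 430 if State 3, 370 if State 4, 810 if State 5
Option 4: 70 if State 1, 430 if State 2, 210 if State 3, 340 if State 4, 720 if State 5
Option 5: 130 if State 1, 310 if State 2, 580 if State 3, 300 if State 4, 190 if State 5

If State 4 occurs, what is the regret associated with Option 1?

160

Best payoff under State 4 is 370.
Regret = 370 − 210 = 160.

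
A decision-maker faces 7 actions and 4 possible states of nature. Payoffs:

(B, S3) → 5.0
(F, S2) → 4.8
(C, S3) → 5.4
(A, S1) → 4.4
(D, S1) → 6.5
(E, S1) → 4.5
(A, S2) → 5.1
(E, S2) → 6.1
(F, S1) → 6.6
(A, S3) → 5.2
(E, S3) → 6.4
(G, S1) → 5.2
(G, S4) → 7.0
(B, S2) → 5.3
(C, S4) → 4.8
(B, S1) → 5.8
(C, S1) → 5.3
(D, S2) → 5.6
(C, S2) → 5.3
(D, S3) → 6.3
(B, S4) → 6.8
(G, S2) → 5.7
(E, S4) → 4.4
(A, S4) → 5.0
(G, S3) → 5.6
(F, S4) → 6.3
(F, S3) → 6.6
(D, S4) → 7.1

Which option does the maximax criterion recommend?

Row maxima: A=5.2, B=6.8, C=5.4, D=7.1, E=6.4, F=6.6, G=7.0
Best best-case = 7.1 → D.

D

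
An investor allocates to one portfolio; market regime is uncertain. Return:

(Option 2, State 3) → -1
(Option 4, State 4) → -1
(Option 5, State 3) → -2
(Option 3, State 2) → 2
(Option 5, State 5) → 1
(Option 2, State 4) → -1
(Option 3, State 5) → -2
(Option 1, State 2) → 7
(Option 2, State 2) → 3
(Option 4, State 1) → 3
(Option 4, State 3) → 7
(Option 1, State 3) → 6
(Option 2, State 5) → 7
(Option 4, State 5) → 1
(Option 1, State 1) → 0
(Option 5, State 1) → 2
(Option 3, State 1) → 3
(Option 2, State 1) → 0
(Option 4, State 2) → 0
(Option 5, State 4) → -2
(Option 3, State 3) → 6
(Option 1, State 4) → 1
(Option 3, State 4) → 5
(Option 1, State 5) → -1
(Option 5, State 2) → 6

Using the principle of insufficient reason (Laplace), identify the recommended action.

Option 3

Row averages: Option 1=2.6, Option 2=1.6, Option 3=2.8, Option 4=2, Option 5=1
Highest average = 2.8 → Option 3.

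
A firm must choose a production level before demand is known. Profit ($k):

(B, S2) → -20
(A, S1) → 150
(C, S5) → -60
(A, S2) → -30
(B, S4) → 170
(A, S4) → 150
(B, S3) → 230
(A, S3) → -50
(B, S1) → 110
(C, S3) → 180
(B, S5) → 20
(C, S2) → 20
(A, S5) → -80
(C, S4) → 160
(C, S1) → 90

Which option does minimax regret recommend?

B

Column bests: S1=150, S2=20, S3=230, S4=170, S5=20.
A regrets: 0, 50, 280, 20, 100 → max 280
B regrets: 40, 40, 0, 0, 0 → max 40
C regrets: 60, 0, 50, 10, 80 → max 80
Smallest max regret = 40 → B.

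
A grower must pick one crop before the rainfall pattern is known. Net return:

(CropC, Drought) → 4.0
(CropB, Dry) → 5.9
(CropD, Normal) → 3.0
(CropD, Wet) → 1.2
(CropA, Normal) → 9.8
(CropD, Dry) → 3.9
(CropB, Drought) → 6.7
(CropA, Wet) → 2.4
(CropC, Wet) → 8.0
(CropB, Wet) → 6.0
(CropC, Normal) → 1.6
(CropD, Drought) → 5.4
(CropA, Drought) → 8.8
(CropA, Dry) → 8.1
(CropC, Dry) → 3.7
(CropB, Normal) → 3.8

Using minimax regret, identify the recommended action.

Column bests: Drought=8.8, Dry=8.1, Normal=9.8, Wet=8.0.
CropC regrets: 4.8, 4.4, 8.2, 0.0 → max 8.2
CropA regrets: 0.0, 0.0, 0.0, 5.6 → max 5.6
CropD regrets: 3.4, 4.2, 6.8, 6.8 → max 6.8
CropB regrets: 2.1, 2.2, 6.0, 2.0 → max 6.0
Smallest max regret = 5.6 → CropA.

CropA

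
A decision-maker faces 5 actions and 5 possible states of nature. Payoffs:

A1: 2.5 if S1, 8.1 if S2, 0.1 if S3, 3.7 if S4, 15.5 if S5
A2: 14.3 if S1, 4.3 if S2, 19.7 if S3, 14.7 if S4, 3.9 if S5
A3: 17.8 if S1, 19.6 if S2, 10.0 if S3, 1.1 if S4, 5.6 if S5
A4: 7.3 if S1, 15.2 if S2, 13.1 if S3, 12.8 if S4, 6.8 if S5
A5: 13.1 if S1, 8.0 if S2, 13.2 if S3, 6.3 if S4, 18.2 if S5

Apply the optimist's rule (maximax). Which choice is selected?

A2

Row maxima: A1=15.5, A2=19.7, A3=19.6, A4=15.2, A5=18.2
Best best-case = 19.7 → A2.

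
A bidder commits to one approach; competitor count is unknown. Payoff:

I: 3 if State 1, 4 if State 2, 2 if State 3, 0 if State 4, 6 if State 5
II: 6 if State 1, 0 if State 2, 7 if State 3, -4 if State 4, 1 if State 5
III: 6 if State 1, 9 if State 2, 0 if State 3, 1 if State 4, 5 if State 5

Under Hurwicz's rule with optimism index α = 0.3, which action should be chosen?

III

I: 0.3·6 + 0.7·0 = 1.8
II: 0.3·7 + 0.7·(-4) = -0.7
III: 0.3·9 + 0.7·0 = 2.7
Highest Hurwicz score = 2.7 → III.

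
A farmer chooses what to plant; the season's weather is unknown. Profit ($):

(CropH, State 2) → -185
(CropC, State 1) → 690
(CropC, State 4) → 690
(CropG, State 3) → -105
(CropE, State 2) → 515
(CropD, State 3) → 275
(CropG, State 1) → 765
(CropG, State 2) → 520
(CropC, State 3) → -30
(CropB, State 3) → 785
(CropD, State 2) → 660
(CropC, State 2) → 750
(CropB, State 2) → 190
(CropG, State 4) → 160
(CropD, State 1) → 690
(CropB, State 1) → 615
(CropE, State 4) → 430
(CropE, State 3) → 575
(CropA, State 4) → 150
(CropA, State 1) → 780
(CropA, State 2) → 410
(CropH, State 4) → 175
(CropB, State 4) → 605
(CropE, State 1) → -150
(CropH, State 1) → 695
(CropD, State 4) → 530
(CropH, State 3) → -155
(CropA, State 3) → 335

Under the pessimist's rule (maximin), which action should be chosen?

Row minima: CropC=-30, CropB=190, CropG=-105, CropE=-150, CropD=275, CropA=150, CropH=-185
Best worst-case = 275 → CropD.

CropD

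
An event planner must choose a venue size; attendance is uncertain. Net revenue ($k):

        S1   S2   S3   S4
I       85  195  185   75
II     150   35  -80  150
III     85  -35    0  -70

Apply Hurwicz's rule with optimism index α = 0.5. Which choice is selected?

I

I: 0.5·195 + 0.5·75 = 135
II: 0.5·150 + 0.5·(-80) = 35
III: 0.5·85 + 0.5·(-70) = 7.5
Highest Hurwicz score = 135 → I.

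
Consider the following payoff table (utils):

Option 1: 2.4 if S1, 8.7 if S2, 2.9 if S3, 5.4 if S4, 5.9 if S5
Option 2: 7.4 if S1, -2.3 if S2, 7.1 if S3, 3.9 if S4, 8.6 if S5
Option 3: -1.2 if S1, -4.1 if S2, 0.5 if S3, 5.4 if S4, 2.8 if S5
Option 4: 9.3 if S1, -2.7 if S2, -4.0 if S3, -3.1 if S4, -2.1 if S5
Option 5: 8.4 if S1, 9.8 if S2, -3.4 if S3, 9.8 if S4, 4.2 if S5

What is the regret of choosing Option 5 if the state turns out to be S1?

Best payoff under S1 is 9.3.
Regret = 9.3 − 8.4 = 0.9.

0.9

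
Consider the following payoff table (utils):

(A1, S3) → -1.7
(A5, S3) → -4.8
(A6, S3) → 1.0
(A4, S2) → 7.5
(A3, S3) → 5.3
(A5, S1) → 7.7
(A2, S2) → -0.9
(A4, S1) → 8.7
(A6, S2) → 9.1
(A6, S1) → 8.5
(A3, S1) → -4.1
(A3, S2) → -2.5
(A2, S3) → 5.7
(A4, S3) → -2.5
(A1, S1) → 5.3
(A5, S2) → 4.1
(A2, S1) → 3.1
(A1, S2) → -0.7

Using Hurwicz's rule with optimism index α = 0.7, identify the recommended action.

A6

A1: 0.7·5.3 + 0.3·(-1.7) = 3.2
A2: 0.7·5.7 + 0.3·(-0.9) = 3.72
A3: 0.7·5.3 + 0.3·(-4.1) = 2.48
A4: 0.7·8.7 + 0.3·(-2.5) = 5.34
A5: 0.7·7.7 + 0.3·(-4.8) = 3.95
A6: 0.7·9.1 + 0.3·1.0 = 6.67
Highest Hurwicz score = 6.67 → A6.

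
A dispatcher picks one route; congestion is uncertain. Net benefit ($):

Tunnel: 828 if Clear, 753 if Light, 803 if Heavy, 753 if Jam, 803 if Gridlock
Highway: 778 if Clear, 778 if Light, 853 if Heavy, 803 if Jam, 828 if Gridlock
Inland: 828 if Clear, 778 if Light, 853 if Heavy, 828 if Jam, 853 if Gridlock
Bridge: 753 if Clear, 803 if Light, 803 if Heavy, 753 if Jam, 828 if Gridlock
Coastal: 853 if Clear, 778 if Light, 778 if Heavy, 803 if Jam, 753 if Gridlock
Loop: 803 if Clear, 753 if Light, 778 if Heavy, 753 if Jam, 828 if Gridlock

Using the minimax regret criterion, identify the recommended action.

Column bests: Clear=853, Light=803, Heavy=853, Jam=828, Gridlock=853.
Tunnel regrets: 25, 50, 50, 75, 50 → max 75
Highway regrets: 75, 25, 0, 25, 25 → max 75
Inland regrets: 25, 25, 0, 0, 0 → max 25
Bridge regrets: 100, 0, 50, 75, 25 → max 100
Coastal regrets: 0, 25, 75, 25, 100 → max 100
Loop regrets: 50, 50, 75, 75, 25 → max 75
Smallest max regret = 25 → Inland.

Inland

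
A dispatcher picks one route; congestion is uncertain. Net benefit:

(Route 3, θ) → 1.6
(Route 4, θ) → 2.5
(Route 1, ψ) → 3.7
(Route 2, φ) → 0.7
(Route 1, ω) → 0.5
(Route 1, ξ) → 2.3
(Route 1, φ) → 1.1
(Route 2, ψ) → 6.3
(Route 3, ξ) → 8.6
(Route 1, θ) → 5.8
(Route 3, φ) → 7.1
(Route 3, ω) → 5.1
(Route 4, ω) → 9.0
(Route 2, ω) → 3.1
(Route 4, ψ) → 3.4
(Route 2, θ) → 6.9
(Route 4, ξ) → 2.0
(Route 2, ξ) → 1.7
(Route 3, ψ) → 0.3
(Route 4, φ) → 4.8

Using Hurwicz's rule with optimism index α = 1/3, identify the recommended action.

Route 1: 1/3·5.8 + 2/3·0.5 = 34/15
Route 2: 1/3·6.9 + 2/3·0.7 = 83/30
Route 3: 1/3·8.6 + 2/3·0.3 = 46/15
Route 4: 1/3·9.0 + 2/3·2.0 = 13/3
Highest Hurwicz score = 13/3 → Route 4.

Route 4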